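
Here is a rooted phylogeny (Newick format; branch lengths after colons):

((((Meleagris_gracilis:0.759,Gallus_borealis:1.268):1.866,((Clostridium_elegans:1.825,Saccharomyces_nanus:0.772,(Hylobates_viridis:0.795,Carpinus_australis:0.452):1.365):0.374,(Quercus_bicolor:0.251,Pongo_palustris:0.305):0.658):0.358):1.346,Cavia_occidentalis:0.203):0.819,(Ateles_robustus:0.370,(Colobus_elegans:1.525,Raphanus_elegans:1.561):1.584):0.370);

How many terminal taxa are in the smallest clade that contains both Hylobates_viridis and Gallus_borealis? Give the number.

8

The MRCA of Hylobates_viridis and Gallus_borealis is the node subtending ((Meleagris_gracilis,Gallus_borealis),((Clostridium_elegans,Saccharomyces_nanus,(Hylobates_viridis,Carpinus_australis)),(Quercus_bicolor,Pongo_palustris))).
That clade contains 8 terminal taxa: Carpinus_australis, Clostridium_elegans, Gallus_borealis, Hylobates_viridis, Meleagris_gracilis, Pongo_palustris, Quercus_bicolor, Saccharomyces_nanus.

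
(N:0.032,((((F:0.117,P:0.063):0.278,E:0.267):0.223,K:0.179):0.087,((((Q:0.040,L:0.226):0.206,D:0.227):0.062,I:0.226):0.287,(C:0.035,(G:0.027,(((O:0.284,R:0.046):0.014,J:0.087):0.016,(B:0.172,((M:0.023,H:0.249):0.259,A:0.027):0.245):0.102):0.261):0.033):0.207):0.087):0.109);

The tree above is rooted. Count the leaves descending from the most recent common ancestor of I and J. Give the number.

13

The MRCA of I and J is the node subtending ((((Q,L),D),I),(C,(G,(((O,R),J),(B,((M,H),A)))))).
That clade contains 13 terminal taxa: A, B, C, D, G, H, I, J, L, M, O, Q, R.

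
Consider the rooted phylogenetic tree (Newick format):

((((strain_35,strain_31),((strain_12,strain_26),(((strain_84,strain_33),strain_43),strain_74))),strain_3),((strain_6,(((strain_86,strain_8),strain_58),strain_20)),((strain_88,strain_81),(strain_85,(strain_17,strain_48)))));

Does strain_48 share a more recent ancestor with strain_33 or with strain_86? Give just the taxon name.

The MRCA of strain_48 and strain_86 subtends ((strain_6,(((strain_86,strain_8),strain_58),strain_20)),((strain_88,strain_81),(strain_85,(strain_17,strain_48)))) (10 taxa).
The MRCA of strain_48 and strain_33 is the root, subtending the entire tree (19 taxa).
The first is nested inside the second, so strain_48 shares a more recent common ancestor with strain_86.

strain_86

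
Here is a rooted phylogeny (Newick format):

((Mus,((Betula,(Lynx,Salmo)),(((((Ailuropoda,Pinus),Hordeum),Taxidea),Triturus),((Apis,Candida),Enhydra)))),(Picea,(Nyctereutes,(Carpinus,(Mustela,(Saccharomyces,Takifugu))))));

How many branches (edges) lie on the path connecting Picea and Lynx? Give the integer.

7

The MRCA of Picea and Lynx is the root of the tree.
From Picea up to that node: 2 branches. From Lynx up to the same node: 5 branches. Total: 2 + 5 = 7.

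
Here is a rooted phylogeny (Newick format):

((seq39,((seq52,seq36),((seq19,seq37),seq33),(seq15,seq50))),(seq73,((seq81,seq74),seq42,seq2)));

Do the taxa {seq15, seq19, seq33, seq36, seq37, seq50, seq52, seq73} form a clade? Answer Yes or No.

The MRCA of the listed taxa is the root, so the smallest clade containing them is the whole tree.
That clade also contains seq2, seq39, seq42, seq74, seq81, which are not in the proposed group, so the group is not monophyletic.

No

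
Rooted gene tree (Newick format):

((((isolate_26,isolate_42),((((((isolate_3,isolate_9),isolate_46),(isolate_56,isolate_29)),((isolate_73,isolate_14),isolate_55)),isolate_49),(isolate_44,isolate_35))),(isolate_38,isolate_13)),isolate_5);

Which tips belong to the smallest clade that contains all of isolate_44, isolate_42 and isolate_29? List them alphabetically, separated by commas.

Tracing isolate_44: it sits inside (isolate_44,isolate_35).
Tracing isolate_42: it sits inside (isolate_26,isolate_42).
Tracing isolate_29: it sits inside (isolate_56,isolate_29).
The smallest clade enclosing all 3 is ((isolate_26,isolate_42),((((((isolate_3,isolate_9),isolate_46),(isolate_56,isolate_29)),((isolate_73,isolate_14),isolate_55)),isolate_49),(isolate_44,isolate_35))); the answer is its 13 terminal taxa in alphabetical order.

isolate_14, isolate_26, isolate_29, isolate_3, isolate_35, isolate_42, isolate_44, isolate_46, isolate_49, isolate_55, isolate_56, isolate_73, isolate_9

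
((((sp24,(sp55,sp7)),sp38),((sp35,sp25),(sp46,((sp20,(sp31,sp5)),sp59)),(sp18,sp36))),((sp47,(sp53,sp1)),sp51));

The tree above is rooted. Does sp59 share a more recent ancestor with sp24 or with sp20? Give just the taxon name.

sp20

The MRCA of sp59 and sp20 subtends ((sp20,(sp31,sp5)),sp59) (4 taxa).
The MRCA of sp59 and sp24 subtends (((sp24,(sp55,sp7)),sp38),((sp35,sp25),(sp46,((sp20,(sp31,sp5)),sp59)),(sp18,sp36))) (13 taxa).
The first is nested inside the second, so sp59 shares a more recent common ancestor with sp20.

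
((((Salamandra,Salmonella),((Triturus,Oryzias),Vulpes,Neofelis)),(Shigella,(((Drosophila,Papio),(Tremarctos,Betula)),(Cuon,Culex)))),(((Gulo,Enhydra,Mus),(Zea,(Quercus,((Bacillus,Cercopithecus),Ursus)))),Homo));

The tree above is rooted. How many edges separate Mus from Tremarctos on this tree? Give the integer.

The MRCA of Mus and Tremarctos is the root of the tree.
From Mus up to that node: 4 branches. From Tremarctos up to the same node: 6 branches. Total: 4 + 6 = 10.

10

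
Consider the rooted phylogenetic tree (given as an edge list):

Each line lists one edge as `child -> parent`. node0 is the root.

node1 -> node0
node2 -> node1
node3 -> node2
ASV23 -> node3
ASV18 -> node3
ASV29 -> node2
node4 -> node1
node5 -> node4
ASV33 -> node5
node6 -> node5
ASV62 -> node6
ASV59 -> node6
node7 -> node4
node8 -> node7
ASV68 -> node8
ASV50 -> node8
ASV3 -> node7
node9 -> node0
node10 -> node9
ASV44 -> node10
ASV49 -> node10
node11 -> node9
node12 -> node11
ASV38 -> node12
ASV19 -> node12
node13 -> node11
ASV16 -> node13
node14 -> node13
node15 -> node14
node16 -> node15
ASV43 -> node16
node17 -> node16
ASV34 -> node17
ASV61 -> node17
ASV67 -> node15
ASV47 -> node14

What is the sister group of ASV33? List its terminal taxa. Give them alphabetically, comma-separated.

ASV59, ASV62

ASV33 attaches to the tree at the node subtending (ASV33,(ASV62,ASV59)).
The other lineage descending from that same node — the sister group — is (ASV62,ASV59); its 2 tips in alphabetical order are the answer.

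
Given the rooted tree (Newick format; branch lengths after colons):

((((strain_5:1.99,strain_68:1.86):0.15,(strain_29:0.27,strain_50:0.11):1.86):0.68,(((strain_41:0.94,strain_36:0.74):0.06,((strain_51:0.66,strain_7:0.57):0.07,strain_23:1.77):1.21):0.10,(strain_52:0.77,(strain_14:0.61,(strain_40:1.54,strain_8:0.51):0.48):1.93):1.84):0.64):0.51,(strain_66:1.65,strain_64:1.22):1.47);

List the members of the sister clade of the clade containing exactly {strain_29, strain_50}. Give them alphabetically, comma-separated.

strain_5, strain_68

The clade containing exactly {strain_29, strain_50} attaches to the tree at the node subtending ((strain_5,strain_68),(strain_29,strain_50)).
The other lineage descending from that same node — the sister group — is (strain_5,strain_68); its 2 tips in alphabetical order are the answer.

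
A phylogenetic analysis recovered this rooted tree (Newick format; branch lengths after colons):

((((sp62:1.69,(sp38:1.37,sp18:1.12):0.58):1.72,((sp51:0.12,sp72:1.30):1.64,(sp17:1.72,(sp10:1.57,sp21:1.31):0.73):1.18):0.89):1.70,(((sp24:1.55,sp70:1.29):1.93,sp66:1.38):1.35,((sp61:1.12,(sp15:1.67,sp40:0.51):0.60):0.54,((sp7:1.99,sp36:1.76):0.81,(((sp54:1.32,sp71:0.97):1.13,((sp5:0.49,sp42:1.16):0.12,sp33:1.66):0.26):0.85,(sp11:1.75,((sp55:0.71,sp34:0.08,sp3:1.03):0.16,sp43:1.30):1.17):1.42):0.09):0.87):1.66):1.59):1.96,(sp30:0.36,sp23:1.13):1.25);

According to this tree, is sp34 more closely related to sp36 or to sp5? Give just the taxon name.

The MRCA of sp34 and sp5 subtends (((sp54,sp71),((sp5,sp42),sp33)),(sp11,((sp55,sp34,sp3),sp43))) (10 taxa).
The MRCA of sp34 and sp36 subtends ((sp7,sp36),(((sp54,sp71),((sp5,sp42),sp33)),(sp11,((sp55,sp34,sp3),sp43)))) (12 taxa).
The first is nested inside the second, so sp34 shares a more recent common ancestor with sp5.

sp5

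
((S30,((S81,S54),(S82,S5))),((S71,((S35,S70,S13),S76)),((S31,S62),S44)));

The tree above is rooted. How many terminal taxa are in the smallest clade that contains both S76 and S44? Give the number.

The MRCA of S76 and S44 is the node subtending ((S71,((S35,S70,S13),S76)),((S31,S62),S44)).
That clade contains 8 terminal taxa: S13, S31, S35, S44, S62, S70, S71, S76.

8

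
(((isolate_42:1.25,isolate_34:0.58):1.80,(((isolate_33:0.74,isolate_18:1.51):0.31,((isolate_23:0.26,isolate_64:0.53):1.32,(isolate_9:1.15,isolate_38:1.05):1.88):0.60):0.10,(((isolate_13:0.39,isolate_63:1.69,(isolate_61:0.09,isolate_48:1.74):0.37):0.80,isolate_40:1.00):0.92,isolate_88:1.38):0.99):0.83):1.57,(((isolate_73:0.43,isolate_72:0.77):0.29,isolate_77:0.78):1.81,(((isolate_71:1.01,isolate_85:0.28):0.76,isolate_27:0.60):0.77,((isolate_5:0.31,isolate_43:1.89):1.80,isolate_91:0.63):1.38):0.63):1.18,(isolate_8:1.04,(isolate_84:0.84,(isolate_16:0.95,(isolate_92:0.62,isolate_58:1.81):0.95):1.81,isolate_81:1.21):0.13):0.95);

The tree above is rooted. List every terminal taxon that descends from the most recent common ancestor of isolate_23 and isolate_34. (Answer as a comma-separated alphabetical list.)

Tracing isolate_23: it sits inside (isolate_23,isolate_64).
Tracing isolate_34: it sits inside (isolate_42,isolate_34).
The smallest clade enclosing both is ((isolate_42,isolate_34),(((isolate_33,isolate_18),((isolate_23,isolate_64),(isolate_9,isolate_38))),(((isolate_13,isolate_63,(isolate_61,isolate_48)),isolate_40),isolate_88))); the answer is its 14 terminal taxa in alphabetical order.

isolate_13, isolate_18, isolate_23, isolate_33, isolate_34, isolate_38, isolate_40, isolate_42, isolate_48, isolate_61, isolate_63, isolate_64, isolate_88, isolate_9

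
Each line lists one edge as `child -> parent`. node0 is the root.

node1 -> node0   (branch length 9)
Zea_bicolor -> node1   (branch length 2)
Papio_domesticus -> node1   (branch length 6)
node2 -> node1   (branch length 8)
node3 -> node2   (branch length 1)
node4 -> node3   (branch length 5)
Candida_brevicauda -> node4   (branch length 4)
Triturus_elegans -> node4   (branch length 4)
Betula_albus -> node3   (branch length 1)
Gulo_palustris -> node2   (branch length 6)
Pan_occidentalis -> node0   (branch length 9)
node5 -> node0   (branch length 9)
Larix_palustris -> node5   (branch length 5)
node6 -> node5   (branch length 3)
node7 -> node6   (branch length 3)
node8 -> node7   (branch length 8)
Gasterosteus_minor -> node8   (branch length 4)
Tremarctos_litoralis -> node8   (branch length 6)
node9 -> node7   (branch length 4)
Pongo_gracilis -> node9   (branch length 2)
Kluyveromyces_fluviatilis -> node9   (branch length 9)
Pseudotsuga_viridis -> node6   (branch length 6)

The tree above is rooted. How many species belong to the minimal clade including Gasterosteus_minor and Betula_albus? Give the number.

13

The MRCA of Gasterosteus_minor and Betula_albus is the root, so the clade is the entire tree.
That clade contains 13 terminal taxa: Betula_albus, Candida_brevicauda, Gasterosteus_minor, Gulo_palustris, Kluyveromyces_fluviatilis, Larix_palustris, Pan_occidentalis, Papio_domesticus, Pongo_gracilis, Pseudotsuga_viridis, Tremarctos_litoralis, Triturus_elegans, Zea_bicolor.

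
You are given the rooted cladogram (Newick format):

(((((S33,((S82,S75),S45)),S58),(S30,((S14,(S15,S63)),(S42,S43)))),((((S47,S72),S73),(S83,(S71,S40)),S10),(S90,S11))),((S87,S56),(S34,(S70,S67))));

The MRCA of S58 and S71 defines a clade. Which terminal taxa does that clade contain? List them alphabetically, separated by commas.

Tracing S58: it sits inside ((S33,((S82,S75),S45)),S58).
Tracing S71: it sits inside (S71,S40).
The smallest clade enclosing both is ((((S33,((S82,S75),S45)),S58),(S30,((S14,(S15,S63)),(S42,S43)))),((((S47,S72),S73),(S83,(S71,S40)),S10),(S90,S11))); the answer is its 20 terminal taxa in alphabetical order.

S10, S11, S14, S15, S30, S33, S40, S42, S43, S45, S47, S58, S63, S71, S72, S73, S75, S82, S83, S90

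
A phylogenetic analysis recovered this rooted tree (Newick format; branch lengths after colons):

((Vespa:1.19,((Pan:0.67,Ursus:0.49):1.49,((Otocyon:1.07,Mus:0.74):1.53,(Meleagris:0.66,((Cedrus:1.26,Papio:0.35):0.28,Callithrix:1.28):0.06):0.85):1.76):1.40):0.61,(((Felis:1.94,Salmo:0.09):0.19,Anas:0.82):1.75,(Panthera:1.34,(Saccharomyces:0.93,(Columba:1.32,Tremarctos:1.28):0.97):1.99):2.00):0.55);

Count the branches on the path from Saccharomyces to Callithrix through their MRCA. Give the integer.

10

The MRCA of Saccharomyces and Callithrix is the root of the tree.
From Saccharomyces up to that node: 4 branches. From Callithrix up to the same node: 6 branches. Total: 4 + 6 = 10.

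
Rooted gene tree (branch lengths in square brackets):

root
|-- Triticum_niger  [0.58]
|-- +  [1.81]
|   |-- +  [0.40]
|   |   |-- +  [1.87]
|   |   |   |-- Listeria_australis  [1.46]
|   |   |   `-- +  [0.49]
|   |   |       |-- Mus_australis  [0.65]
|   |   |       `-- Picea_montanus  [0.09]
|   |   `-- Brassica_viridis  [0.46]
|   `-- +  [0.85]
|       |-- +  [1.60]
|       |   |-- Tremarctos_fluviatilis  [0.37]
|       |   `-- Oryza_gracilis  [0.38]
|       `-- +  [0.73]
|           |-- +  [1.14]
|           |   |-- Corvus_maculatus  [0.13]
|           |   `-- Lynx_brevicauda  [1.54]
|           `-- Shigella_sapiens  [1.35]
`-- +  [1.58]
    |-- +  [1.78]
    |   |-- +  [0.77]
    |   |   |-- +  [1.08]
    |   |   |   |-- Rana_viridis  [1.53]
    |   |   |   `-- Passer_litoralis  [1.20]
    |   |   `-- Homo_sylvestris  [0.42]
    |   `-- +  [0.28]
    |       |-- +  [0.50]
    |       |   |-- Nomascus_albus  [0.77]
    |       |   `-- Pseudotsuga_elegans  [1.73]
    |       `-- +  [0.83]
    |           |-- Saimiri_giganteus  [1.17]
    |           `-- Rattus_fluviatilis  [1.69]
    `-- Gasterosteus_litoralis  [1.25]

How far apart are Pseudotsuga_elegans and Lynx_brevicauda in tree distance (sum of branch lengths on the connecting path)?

11.94

The path runs Pseudotsuga_elegans → … → MRCA → … → Lynx_brevicauda; the MRCA is the root of the tree.
Branch lengths along that path: 1.73 + 0.50 + 0.28 + 1.78 + 1.58 + 1.81 + 0.85 + 0.73 + 1.14 + 1.54 = 11.94.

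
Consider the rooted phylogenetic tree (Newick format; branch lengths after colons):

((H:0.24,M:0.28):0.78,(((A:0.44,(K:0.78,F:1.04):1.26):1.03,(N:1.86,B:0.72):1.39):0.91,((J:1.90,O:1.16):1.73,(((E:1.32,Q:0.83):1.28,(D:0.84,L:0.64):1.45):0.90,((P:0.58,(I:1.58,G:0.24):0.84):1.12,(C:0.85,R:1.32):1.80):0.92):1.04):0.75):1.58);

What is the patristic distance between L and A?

The path runs L → … → MRCA → … → A; the MRCA is the node subtending (((A,(K,F)),(N,B)),((J,O),(((E,Q),(D,L)),((P,(I,G)),(C,R))))).
Branch lengths along that path: 0.64 + 1.45 + 0.90 + 1.04 + 0.75 + 0.91 + 1.03 + 0.44 = 7.16.

7.16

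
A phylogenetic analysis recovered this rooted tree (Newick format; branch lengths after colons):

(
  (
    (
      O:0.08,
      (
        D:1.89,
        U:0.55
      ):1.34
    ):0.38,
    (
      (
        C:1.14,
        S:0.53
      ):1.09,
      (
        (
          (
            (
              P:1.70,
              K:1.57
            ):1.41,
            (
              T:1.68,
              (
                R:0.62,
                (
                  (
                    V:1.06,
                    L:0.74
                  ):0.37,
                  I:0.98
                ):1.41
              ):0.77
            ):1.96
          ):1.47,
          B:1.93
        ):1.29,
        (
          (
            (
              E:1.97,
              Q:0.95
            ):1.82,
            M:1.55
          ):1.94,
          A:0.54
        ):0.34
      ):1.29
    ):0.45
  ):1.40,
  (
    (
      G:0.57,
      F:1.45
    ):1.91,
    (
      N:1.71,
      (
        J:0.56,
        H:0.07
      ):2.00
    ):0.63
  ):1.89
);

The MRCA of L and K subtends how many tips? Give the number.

7

The MRCA of L and K is the node subtending ((P,K),(T,(R,((V,L),I)))).
That clade contains 7 terminal taxa: I, K, L, P, R, T, V.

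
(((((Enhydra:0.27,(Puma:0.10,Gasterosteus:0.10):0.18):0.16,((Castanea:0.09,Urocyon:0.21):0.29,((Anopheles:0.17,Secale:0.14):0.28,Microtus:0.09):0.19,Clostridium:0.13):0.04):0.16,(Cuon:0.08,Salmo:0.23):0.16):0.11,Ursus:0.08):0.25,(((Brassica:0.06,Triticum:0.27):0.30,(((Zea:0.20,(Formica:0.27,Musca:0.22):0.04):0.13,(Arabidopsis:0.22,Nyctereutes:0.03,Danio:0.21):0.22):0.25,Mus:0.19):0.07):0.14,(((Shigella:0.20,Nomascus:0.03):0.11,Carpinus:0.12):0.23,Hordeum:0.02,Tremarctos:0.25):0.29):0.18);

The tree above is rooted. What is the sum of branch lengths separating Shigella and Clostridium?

1.70

The path runs Shigella → … → MRCA → … → Clostridium; the MRCA is the root of the tree.
Branch lengths along that path: 0.20 + 0.11 + 0.23 + 0.29 + 0.18 + 0.25 + 0.11 + 0.16 + 0.04 + 0.13 = 1.70.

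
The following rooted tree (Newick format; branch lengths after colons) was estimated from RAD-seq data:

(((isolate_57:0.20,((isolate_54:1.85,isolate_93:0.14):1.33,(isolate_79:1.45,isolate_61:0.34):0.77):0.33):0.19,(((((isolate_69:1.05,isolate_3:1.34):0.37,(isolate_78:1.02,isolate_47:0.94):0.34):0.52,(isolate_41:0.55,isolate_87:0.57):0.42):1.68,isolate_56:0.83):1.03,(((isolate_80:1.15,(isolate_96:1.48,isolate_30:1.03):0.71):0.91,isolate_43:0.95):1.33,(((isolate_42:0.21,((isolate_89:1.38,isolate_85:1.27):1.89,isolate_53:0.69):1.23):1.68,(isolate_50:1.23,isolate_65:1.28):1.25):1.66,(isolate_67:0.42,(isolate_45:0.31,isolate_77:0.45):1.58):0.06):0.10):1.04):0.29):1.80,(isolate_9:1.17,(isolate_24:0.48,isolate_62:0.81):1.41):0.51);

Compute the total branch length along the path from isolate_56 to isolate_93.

The path runs isolate_56 → … → MRCA → … → isolate_93; the MRCA is the node subtending ((isolate_57,((isolate_54,isolate_93),(isolate_79,isolate_61))),(((((isolate_69,isolate_3),(isolate_78,isolate_47)),(isolate_41,isolate_87)),isolate_56),(((isolate_80,(isolate_96,isolate_30)),isolate_43),(((isolate_42,((isolate_89,isolate_85),isolate_53)),(isolate_50,isolate_65)),(isolate_67,(isolate_45,isolate_77)))))).
Branch lengths along that path: 0.83 + 1.03 + 0.29 + 0.19 + 0.33 + 1.33 + 0.14 = 4.14.

4.14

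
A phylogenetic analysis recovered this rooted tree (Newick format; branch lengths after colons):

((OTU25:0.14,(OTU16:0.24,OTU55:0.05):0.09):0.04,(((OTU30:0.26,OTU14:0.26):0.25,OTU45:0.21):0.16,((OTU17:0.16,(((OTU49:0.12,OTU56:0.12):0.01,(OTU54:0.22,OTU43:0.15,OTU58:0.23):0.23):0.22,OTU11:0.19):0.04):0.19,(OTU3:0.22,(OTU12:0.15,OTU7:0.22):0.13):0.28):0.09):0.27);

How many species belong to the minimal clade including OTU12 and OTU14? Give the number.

13

The MRCA of OTU12 and OTU14 is the node subtending (((OTU30,OTU14),OTU45),((OTU17,(((OTU49,OTU56),(OTU54,OTU43,OTU58)),OTU11)),(OTU3,(OTU12,OTU7)))).
That clade contains 13 terminal taxa: OTU11, OTU12, OTU14, OTU17, OTU3, OTU30, OTU43, OTU45, OTU49, OTU54, OTU56, OTU58, OTU7.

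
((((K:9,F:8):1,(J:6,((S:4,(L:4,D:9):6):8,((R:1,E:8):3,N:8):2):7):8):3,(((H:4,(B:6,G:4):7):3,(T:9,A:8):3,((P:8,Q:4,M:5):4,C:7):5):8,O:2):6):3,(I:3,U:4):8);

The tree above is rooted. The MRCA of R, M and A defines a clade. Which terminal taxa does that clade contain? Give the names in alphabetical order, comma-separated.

Tracing R: it sits inside (R,E).
Tracing M: it sits inside (P,Q,M).
Tracing A: it sits inside (T,A).
The smallest clade enclosing all 3 is (((K,F),(J,((S,(L,D)),((R,E),N)))),(((H,(B,G)),(T,A),((P,Q,M),C)),O)); the answer is its 19 terminal taxa in alphabetical order.

A, B, C, D, E, F, G, H, J, K, L, M, N, O, P, Q, R, S, T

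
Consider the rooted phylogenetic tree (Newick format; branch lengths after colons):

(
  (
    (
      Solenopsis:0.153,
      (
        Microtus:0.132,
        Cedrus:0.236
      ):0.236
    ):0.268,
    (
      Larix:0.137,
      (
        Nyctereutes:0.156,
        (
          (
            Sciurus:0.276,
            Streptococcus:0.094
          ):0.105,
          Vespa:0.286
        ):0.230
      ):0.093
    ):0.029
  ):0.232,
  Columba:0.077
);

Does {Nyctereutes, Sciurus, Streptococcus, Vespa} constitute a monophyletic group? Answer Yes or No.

The most recent common ancestor of these taxa subtends (Nyctereutes,((Sciurus,Streptococcus),Vespa)).
That clade has exactly 4 tips — every listed taxon and nothing else — so the group is monophyletic.

Yes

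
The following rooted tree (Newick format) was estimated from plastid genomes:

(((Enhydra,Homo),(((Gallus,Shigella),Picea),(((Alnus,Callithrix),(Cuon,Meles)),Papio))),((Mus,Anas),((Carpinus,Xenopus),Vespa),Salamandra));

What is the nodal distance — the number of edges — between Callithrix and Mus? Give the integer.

9

The MRCA of Callithrix and Mus is the root of the tree.
From Callithrix up to that node: 6 branches. From Mus up to the same node: 3 branches. Total: 6 + 3 = 9.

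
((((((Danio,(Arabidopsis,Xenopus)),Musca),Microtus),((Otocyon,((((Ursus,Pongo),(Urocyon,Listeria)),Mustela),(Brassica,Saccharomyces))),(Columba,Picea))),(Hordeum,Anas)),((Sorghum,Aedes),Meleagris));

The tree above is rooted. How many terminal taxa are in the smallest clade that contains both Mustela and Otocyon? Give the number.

8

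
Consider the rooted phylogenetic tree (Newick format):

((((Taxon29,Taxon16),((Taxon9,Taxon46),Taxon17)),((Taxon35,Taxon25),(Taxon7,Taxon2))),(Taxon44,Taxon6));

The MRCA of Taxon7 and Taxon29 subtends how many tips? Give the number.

9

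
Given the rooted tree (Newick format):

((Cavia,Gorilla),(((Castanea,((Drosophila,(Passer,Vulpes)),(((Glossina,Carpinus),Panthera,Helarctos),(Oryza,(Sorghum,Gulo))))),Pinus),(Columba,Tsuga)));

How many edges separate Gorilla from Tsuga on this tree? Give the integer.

The MRCA of Gorilla and Tsuga is the root of the tree.
From Gorilla up to that node: 2 branches. From Tsuga up to the same node: 3 branches. Total: 2 + 3 = 5.

5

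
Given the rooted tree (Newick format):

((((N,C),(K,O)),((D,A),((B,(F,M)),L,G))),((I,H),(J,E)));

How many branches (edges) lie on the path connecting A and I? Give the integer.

7

The MRCA of A and I is the root of the tree.
From A up to that node: 4 branches. From I up to the same node: 3 branches. Total: 4 + 3 = 7.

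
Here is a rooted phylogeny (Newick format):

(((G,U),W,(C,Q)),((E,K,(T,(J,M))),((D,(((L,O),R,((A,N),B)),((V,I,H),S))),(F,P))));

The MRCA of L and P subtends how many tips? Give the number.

The MRCA of L and P is the node subtending ((D,(((L,O),R,((A,N),B)),((V,I,H),S))),(F,P)).
That clade contains 13 terminal taxa: A, B, D, F, H, I, L, N, O, P, R, S, V.

13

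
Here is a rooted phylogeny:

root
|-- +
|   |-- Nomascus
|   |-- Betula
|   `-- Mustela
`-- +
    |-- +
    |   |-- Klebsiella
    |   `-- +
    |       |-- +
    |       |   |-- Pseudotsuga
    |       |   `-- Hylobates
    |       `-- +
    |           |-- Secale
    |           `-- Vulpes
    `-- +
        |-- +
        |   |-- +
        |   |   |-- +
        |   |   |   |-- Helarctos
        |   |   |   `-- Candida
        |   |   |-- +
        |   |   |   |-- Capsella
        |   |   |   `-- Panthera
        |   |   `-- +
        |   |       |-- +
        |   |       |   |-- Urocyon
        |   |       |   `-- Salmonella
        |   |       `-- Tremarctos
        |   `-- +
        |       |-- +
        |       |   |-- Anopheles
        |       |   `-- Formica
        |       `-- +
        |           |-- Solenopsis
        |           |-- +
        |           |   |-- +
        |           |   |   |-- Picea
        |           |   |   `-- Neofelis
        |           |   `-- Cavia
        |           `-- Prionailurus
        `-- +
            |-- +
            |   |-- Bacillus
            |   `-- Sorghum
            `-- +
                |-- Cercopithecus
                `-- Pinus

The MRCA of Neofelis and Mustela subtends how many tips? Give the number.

26

The MRCA of Neofelis and Mustela is the root, so the clade is the entire tree.
That clade contains 26 terminal taxa: Anopheles, Bacillus, Betula, Candida, Capsella, Cavia, Cercopithecus, Formica, Helarctos, Hylobates, Klebsiella, Mustela, Neofelis, Nomascus, Panthera, Picea, Pinus, Prionailurus, Pseudotsuga, Salmonella, Secale, Solenopsis, Sorghum, Tremarctos, Urocyon, Vulpes.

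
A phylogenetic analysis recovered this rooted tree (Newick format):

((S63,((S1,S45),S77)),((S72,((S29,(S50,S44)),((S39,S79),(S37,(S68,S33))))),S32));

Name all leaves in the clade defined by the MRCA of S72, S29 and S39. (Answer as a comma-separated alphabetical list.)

Tracing S72: it sits inside (S72,((S29,(S50,S44)),((S39,S79),(S37,(S68,S33))))).
Tracing S29: it sits inside (S29,(S50,S44)).
Tracing S39: it sits inside (S39,S79).
The smallest clade enclosing all 3 is (S72,((S29,(S50,S44)),((S39,S79),(S37,(S68,S33))))); the answer is its 9 terminal taxa in alphabetical order.

S29, S33, S37, S39, S44, S50, S68, S72, S79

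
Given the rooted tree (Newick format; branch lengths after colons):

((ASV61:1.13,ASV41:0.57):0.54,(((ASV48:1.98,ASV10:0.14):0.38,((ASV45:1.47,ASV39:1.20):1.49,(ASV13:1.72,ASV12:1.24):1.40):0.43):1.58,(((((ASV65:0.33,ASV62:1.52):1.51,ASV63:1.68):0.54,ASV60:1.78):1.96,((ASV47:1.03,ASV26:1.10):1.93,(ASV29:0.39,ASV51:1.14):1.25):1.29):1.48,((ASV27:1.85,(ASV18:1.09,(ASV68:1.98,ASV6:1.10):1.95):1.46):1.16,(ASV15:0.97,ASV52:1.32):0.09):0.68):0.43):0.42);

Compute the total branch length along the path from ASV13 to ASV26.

11.36

The path runs ASV13 → … → MRCA → … → ASV26; the MRCA is the node subtending (((ASV48,ASV10),((ASV45,ASV39),(ASV13,ASV12))),(((((ASV65,ASV62),ASV63),ASV60),((ASV47,ASV26),(ASV29,ASV51))),((ASV27,(ASV18,(ASV68,ASV6))),(ASV15,ASV52)))).
Branch lengths along that path: 1.72 + 1.40 + 0.43 + 1.58 + 0.43 + 1.48 + 1.29 + 1.93 + 1.10 = 11.36.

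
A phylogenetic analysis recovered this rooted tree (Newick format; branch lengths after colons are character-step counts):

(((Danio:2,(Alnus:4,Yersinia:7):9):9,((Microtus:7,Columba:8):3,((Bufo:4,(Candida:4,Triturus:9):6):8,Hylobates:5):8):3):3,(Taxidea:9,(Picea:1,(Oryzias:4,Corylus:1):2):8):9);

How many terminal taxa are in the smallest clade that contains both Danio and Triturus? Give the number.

9

The MRCA of Danio and Triturus is the node subtending ((Danio,(Alnus,Yersinia)),((Microtus,Columba),((Bufo,(Candida,Triturus)),Hylobates))).
That clade contains 9 terminal taxa: Alnus, Bufo, Candida, Columba, Danio, Hylobates, Microtus, Triturus, Yersinia.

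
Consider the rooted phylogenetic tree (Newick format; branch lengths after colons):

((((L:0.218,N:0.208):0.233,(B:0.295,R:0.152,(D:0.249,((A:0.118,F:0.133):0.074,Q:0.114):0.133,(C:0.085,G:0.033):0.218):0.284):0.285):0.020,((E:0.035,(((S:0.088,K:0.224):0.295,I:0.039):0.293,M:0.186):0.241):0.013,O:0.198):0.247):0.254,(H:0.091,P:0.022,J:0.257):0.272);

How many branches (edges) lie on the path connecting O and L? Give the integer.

The MRCA of O and L is the node subtending (((L,N),(B,R,(D,((A,F),Q),(C,G)))),((E,(((S,K),I),M)),O)).
From O up to that node: 2 branches. From L up to the same node: 3 branches. Total: 2 + 3 = 5.

5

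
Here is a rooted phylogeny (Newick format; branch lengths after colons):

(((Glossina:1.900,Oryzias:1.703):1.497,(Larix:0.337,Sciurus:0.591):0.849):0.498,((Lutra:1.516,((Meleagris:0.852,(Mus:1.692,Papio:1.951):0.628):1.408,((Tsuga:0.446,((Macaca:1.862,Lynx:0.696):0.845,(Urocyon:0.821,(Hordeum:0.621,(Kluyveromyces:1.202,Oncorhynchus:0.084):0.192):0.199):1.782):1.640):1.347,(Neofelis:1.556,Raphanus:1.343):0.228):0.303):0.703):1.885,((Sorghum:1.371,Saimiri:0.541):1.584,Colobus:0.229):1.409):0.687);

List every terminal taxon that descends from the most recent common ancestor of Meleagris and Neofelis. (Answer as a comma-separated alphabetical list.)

Hordeum, Kluyveromyces, Lynx, Macaca, Meleagris, Mus, Neofelis, Oncorhynchus, Papio, Raphanus, Tsuga, Urocyon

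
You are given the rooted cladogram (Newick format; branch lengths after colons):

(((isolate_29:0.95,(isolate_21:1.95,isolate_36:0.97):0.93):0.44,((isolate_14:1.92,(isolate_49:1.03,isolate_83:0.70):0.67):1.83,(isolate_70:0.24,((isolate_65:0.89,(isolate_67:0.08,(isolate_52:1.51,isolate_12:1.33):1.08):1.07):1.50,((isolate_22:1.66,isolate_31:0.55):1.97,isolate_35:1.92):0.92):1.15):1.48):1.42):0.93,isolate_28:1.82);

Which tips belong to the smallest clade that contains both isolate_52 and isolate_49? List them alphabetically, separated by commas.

isolate_12, isolate_14, isolate_22, isolate_31, isolate_35, isolate_49, isolate_52, isolate_65, isolate_67, isolate_70, isolate_83

Tracing isolate_52: it sits inside (isolate_52,isolate_12).
Tracing isolate_49: it sits inside (isolate_49,isolate_83).
The smallest clade enclosing both is ((isolate_14,(isolate_49,isolate_83)),(isolate_70,((isolate_65,(isolate_67,(isolate_52,isolate_12))),((isolate_22,isolate_31),isolate_35)))); the answer is its 11 terminal taxa in alphabetical order.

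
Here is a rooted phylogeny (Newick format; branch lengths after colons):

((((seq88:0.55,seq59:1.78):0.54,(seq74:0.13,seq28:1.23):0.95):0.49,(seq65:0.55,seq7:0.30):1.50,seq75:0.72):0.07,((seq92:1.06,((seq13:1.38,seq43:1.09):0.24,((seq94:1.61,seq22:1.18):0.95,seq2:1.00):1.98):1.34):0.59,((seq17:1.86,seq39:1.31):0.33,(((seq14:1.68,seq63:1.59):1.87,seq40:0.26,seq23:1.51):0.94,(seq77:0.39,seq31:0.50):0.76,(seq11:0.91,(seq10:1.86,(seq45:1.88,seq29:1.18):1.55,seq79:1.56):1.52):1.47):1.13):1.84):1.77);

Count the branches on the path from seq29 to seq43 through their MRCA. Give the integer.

The MRCA of seq29 and seq43 is the node subtending ((seq92,((seq13,seq43),((seq94,seq22),seq2))),((seq17,seq39),(((seq14,seq63),seq40,seq23),(seq77,seq31),(seq11,(seq10,(seq45,seq29),seq79))))).
From seq29 up to that node: 6 branches. From seq43 up to the same node: 4 branches. Total: 6 + 4 = 10.

10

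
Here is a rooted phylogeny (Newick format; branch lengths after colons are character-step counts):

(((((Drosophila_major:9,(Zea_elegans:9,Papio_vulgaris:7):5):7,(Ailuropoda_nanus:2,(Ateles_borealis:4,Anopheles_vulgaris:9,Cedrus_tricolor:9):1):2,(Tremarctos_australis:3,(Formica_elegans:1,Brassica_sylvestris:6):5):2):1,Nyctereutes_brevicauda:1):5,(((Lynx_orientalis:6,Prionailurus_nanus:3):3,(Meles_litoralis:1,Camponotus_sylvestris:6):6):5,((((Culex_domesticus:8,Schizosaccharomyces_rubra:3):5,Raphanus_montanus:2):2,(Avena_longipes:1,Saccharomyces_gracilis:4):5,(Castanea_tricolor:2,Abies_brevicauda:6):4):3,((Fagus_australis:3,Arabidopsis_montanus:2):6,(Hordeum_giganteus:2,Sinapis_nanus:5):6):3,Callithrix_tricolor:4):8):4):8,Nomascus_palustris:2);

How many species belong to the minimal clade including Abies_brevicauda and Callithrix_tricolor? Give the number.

12

The MRCA of Abies_brevicauda and Callithrix_tricolor is the node subtending ((((Culex_domesticus,Schizosaccharomyces_rubra),Raphanus_montanus),(Avena_longipes,Saccharomyces_gracilis),(Castanea_tricolor,Abies_brevicauda)),((Fagus_australis,Arabidopsis_montanus),(Hordeum_giganteus,Sinapis_nanus)),Callithrix_tricolor).
That clade contains 12 terminal taxa: Abies_brevicauda, Arabidopsis_montanus, Avena_longipes, Callithrix_tricolor, Castanea_tricolor, Culex_domesticus, Fagus_australis, Hordeum_giganteus, Raphanus_montanus, Saccharomyces_gracilis, Schizosaccharomyces_rubra, Sinapis_nanus.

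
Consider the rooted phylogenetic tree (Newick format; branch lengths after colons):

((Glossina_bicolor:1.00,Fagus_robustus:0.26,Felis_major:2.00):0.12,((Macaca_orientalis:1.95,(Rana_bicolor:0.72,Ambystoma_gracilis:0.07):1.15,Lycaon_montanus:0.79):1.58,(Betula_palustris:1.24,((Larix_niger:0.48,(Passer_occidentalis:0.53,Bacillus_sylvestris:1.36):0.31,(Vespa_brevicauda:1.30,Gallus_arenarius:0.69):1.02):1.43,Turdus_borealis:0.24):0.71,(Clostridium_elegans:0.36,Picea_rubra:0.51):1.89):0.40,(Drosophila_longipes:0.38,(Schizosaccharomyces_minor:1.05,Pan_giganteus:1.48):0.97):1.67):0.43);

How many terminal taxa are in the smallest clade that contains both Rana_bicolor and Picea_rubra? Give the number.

16

The MRCA of Rana_bicolor and Picea_rubra is the node subtending ((Macaca_orientalis,(Rana_bicolor,Ambystoma_gracilis),Lycaon_montanus),(Betula_palustris,((Larix_niger,(Passer_occidentalis,Bacillus_sylvestris),(Vespa_brevicauda,Gallus_arenarius)),Turdus_borealis),(Clostridium_elegans,Picea_rubra)),(Drosophila_longipes,(Schizosaccharomyces_minor,Pan_giganteus))).
That clade contains 16 terminal taxa: Ambystoma_gracilis, Bacillus_sylvestris, Betula_palustris, Clostridium_elegans, Drosophila_longipes, Gallus_arenarius, Larix_niger, Lycaon_montanus, Macaca_orientalis, Pan_giganteus, Passer_occidentalis, Picea_rubra, Rana_bicolor, Schizosaccharomyces_minor, Turdus_borealis, Vespa_brevicauda.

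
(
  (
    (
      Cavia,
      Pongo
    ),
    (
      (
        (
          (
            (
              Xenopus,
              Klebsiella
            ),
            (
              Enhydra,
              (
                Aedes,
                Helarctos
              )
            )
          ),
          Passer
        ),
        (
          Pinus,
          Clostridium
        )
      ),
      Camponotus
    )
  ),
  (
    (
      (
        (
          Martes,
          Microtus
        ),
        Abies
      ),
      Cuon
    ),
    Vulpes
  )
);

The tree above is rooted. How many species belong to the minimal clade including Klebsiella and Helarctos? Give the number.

5

The MRCA of Klebsiella and Helarctos is the node subtending ((Xenopus,Klebsiella),(Enhydra,(Aedes,Helarctos))).
That clade contains 5 terminal taxa: Aedes, Enhydra, Helarctos, Klebsiella, Xenopus.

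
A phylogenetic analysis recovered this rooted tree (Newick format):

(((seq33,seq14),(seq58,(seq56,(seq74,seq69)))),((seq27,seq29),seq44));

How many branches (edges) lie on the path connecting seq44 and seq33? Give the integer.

5

The MRCA of seq44 and seq33 is the root of the tree.
From seq44 up to that node: 2 branches. From seq33 up to the same node: 3 branches. Total: 2 + 3 = 5.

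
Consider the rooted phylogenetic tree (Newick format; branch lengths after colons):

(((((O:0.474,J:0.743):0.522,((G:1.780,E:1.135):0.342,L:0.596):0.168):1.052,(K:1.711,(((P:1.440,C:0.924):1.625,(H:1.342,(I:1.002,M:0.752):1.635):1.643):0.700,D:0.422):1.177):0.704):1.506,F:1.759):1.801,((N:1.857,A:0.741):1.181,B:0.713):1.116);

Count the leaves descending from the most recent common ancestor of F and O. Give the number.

13

The MRCA of F and O is the node subtending ((((O,J),((G,E),L)),(K,(((P,C),(H,(I,M))),D))),F).
That clade contains 13 terminal taxa: C, D, E, F, G, H, I, J, K, L, M, O, P.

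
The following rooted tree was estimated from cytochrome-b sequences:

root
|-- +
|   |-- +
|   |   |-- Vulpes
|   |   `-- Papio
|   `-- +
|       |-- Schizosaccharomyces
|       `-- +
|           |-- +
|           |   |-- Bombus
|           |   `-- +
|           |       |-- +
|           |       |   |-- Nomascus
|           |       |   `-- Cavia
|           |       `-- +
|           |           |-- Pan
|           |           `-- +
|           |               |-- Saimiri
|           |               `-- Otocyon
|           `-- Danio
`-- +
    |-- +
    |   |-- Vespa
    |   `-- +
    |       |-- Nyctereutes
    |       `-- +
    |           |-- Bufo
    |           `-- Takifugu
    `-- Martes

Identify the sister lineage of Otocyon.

Saimiri

Otocyon attaches to the tree at the node subtending (Saimiri,Otocyon).
The other lineage descending from that same node — the sister group — is the single tip Saimiri.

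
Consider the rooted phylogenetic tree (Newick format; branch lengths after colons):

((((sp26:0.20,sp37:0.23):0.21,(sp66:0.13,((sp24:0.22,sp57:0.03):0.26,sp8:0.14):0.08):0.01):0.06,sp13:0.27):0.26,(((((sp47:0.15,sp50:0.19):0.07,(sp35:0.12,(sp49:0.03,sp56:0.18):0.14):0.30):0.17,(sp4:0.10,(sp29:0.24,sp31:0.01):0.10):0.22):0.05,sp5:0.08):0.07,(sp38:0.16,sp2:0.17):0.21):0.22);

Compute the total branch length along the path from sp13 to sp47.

1.26

The path runs sp13 → … → MRCA → … → sp47; the MRCA is the root of the tree.
Branch lengths along that path: 0.27 + 0.26 + 0.22 + 0.07 + 0.05 + 0.17 + 0.07 + 0.15 = 1.26.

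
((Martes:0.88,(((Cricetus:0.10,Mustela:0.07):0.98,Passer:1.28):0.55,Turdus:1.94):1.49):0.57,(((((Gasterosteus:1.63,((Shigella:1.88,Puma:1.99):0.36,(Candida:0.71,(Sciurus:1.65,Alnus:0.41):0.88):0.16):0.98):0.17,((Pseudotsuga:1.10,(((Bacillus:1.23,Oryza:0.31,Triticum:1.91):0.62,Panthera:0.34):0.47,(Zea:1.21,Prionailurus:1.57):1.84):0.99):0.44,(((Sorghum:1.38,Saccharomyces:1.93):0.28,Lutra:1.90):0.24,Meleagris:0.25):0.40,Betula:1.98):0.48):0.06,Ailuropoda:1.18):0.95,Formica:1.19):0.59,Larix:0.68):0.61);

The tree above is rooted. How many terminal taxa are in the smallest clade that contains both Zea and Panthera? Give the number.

The MRCA of Zea and Panthera is the node subtending (((Bacillus,Oryza,Triticum),Panthera),(Zea,Prionailurus)).
That clade contains 6 terminal taxa: Bacillus, Oryza, Panthera, Prionailurus, Triticum, Zea.

6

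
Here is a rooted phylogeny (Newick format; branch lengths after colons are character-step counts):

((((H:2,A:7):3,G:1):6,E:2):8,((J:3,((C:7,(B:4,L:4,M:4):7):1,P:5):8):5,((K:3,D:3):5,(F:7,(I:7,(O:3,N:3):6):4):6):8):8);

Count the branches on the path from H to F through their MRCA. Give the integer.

8

The MRCA of H and F is the root of the tree.
From H up to that node: 4 branches. From F up to the same node: 4 branches. Total: 4 + 4 = 8.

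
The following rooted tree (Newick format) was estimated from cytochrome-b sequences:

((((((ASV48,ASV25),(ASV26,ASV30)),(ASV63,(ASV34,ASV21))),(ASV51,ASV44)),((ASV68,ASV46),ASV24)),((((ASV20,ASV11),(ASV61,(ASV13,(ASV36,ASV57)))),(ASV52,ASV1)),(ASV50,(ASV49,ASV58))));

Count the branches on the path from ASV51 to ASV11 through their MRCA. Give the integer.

9

The MRCA of ASV51 and ASV11 is the root of the tree.
From ASV51 up to that node: 4 branches. From ASV11 up to the same node: 5 branches. Total: 4 + 5 = 9.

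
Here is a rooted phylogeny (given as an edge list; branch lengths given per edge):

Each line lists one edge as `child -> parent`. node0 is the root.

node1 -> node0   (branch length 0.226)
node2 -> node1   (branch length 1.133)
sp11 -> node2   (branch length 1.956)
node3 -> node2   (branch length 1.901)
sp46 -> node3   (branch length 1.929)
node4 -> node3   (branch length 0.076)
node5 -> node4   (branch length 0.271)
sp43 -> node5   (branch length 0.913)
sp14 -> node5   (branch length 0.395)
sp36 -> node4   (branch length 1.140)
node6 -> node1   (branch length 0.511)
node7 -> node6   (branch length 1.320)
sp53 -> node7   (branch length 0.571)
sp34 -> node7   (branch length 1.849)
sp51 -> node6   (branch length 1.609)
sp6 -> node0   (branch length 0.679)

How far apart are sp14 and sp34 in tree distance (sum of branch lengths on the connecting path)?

7.456

The path runs sp14 → … → MRCA → … → sp34; the MRCA is the node subtending ((sp11,(sp46,((sp43,sp14),sp36))),((sp53,sp34),sp51)).
Branch lengths along that path: 0.395 + 0.271 + 0.076 + 1.901 + 1.133 + 0.511 + 1.320 + 1.849 = 7.456.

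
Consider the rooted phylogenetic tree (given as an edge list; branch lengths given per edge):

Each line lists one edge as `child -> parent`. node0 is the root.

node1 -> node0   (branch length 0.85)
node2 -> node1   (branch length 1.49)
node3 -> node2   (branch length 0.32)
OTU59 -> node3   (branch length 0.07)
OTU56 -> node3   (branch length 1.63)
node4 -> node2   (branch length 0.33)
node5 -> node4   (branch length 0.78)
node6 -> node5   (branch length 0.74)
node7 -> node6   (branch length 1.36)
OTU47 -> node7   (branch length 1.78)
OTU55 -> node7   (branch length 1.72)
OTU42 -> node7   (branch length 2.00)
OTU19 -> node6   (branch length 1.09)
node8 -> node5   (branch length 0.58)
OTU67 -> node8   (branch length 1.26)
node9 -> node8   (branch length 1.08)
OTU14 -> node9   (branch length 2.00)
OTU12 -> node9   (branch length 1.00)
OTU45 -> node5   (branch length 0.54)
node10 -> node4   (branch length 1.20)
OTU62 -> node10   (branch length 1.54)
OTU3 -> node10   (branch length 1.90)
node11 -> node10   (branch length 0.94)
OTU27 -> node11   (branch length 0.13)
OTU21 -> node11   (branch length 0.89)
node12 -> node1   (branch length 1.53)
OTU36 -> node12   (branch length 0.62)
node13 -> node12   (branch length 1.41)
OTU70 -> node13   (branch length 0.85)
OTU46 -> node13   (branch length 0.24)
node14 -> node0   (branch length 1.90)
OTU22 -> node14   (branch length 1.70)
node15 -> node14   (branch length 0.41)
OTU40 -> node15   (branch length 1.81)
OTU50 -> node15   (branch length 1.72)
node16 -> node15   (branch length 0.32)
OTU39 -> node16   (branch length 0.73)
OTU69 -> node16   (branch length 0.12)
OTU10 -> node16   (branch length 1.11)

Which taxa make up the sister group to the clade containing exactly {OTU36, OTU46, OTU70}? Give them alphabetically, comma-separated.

The clade containing exactly {OTU36, OTU46, OTU70} attaches to the tree at the node subtending (((OTU59,OTU56),((((OTU47,OTU55,OTU42),OTU19),(OTU67,(OTU14,OTU12)),OTU45),(OTU62,OTU3,(OTU27,OTU21)))),(OTU36,(OTU70,OTU46))).
The other lineage descending from that same node — the sister group — is ((OTU59,OTU56),((((OTU47,OTU55,OTU42),OTU19),(OTU67,(OTU14,OTU12)),OTU45),(OTU62,OTU3,(OTU27,OTU21)))); its 14 tips in alphabetical order are the answer.

OTU12, OTU14, OTU19, OTU21, OTU27, OTU3, OTU42, OTU45, OTU47, OTU55, OTU56, OTU59, OTU62, OTU67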